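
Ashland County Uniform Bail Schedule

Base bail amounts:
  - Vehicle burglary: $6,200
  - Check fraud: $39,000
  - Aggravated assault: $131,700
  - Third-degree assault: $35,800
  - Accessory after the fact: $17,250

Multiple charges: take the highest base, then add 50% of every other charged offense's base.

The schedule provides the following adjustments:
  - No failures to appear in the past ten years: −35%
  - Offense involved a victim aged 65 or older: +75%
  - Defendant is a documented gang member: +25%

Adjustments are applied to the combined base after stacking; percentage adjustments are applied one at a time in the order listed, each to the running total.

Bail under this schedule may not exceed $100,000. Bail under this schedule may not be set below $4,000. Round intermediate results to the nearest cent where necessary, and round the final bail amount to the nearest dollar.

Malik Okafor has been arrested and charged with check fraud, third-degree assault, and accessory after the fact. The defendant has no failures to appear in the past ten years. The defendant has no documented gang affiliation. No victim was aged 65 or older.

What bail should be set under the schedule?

$42,591

Base amounts from the schedule: check fraud $39,000; third-degree assault $35,800; accessory after the fact $17,250.
Stacking rule: highest base plus 50% of each additional charge. Highest is check fraud at $39,000. Additional: $35,800 × 50% = $17,900; $17,250 × 50% = $8,625. Combined base = $39,000 + $26,525 = $65,525.
No failures to appear in the past ten years (−35%): $65,525 × 0.65 = $42,591.25.
$42,591.25 is within the $100,000 maximum.
$42,591.25 is at or above the $4,000 minimum.
Rounded to the nearest dollar: $42,591.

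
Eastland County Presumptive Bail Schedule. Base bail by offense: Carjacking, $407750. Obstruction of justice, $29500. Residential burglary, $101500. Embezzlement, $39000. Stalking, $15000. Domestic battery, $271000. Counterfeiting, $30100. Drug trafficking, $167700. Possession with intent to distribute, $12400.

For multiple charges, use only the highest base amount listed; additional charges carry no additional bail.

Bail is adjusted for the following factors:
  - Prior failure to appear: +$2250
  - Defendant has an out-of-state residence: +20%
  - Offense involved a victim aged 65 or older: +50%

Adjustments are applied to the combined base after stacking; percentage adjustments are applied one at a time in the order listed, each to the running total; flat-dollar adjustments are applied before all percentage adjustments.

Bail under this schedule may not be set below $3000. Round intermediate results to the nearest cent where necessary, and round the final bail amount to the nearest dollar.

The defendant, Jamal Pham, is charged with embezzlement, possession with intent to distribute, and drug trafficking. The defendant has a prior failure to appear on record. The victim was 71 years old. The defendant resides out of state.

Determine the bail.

$305910

Base amounts from the schedule: embezzlement $39000; possession with intent to distribute $12400; drug trafficking $167700.
Stacking rule: use the highest base only. Highest is drug trafficking at $167700. Combined base = $167700.
Prior failure to appear (+$2250 flat): $167700 + $2250 = $169950.
Defendant has an out-of-state residence (+20%): $169950 × 1.2 = $203940.
Offense involved a victim aged 65 or older (+50%): $203940 × 1.5 = $305910.
$305910 is at or above the $3000 minimum.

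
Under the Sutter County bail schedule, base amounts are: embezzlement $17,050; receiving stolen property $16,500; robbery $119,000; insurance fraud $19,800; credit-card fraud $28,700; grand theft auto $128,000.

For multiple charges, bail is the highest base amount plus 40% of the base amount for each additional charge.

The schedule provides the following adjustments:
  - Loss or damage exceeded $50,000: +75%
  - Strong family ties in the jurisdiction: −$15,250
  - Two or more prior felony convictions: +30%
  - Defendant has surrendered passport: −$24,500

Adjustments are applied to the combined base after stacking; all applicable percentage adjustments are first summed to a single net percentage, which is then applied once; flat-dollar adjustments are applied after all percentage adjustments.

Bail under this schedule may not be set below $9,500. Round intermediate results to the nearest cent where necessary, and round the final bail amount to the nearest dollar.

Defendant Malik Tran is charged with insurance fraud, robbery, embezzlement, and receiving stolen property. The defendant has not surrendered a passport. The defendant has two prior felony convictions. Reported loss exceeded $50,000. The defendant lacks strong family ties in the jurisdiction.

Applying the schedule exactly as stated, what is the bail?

Base amounts from the schedule: insurance fraud $19,800; robbery $119,000; embezzlement $17,050; receiving stolen property $16,500.
Stacking rule: highest base plus 40% of each additional charge. Highest is robbery at $119,000. Additional: $19,800 × 40% = $7,920; $17,050 × 40% = $6,820; $16,500 × 40% = $6,600. Combined base = $119,000 + $21,340 = $140,340.
Net percentage adjustment: +75% +30% = +105%. $140,340 × 2.05 = $287,697.
$287,697 is at or above the $9,500 minimum.

$287,697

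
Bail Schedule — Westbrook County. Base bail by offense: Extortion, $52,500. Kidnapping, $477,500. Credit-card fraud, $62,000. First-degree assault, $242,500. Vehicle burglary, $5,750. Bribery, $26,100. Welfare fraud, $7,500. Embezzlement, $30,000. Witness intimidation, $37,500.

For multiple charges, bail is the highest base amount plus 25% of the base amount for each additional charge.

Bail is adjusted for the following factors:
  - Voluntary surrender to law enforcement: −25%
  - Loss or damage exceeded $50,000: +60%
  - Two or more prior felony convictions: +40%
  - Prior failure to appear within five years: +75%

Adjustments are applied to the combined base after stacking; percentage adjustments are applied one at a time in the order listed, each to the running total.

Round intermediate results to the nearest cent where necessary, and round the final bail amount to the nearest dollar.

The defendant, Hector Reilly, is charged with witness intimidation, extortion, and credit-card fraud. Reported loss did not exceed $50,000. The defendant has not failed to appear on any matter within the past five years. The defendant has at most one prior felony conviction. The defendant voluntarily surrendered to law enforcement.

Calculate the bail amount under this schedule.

Base amounts from the schedule: witness intimidation $37,500; extortion $52,500; credit-card fraud $62,000.
Stacking rule: highest base plus 25% of each additional charge. Highest is credit-card fraud at $62,000. Additional: $37,500 × 25% = $9,375; $52,500 × 25% = $13,125. Combined base = $62,000 + $22,500 = $84,500.
Voluntary surrender to law enforcement (−25%): $84,500 × 0.75 = $63,375.

$63,375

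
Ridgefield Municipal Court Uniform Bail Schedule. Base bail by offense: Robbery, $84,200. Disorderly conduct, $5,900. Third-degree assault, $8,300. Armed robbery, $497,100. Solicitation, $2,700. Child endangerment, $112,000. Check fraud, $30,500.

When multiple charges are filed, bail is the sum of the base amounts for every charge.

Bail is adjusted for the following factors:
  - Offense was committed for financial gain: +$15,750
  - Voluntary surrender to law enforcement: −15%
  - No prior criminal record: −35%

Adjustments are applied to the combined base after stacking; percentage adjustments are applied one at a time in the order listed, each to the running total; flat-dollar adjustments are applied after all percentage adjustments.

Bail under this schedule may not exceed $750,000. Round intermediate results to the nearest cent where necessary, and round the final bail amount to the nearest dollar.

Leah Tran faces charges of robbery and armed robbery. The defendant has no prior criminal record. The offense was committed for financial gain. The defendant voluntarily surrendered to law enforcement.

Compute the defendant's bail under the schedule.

$336,918

Base amounts from the schedule: robbery $84,200; armed robbery $497,100.
Stacking rule: sum of all bases. $84,200 + $497,100 = $581,300.
Voluntary surrender to law enforcement (−15%): $581,300 × 0.85 = $494,105.
No prior criminal record (−35%): $494,105 × 0.65 = $321,168.25.
Offense was committed for financial gain (+$15,750 flat): $321,168.25 + $15,750 = $336,918.25.
$336,918.25 is within the $750,000 maximum.
Rounded to the nearest dollar: $336,918.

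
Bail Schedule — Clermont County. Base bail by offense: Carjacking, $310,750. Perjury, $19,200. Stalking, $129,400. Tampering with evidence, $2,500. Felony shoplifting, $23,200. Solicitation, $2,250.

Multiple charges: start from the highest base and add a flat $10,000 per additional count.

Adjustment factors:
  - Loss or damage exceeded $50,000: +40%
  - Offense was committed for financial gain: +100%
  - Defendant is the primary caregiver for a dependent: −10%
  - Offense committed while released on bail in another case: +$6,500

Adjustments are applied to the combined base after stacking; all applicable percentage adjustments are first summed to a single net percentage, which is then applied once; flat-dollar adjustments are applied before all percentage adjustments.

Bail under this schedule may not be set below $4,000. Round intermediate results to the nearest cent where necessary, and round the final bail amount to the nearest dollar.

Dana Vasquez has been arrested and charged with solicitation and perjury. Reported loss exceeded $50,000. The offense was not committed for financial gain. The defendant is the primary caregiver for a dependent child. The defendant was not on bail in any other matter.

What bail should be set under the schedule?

Base amounts from the schedule: solicitation $2,250; perjury $19,200.
Stacking rule: highest base plus $10,000 per additional charge. Highest is perjury at $19,200; 1 additional charge → +$10,000. Combined base = $29,200.
Net percentage adjustment: +40% −10% = +30%. $29,200 × 1.3 = $37,960.
$37,960 is at or above the $4,000 minimum.

$37,960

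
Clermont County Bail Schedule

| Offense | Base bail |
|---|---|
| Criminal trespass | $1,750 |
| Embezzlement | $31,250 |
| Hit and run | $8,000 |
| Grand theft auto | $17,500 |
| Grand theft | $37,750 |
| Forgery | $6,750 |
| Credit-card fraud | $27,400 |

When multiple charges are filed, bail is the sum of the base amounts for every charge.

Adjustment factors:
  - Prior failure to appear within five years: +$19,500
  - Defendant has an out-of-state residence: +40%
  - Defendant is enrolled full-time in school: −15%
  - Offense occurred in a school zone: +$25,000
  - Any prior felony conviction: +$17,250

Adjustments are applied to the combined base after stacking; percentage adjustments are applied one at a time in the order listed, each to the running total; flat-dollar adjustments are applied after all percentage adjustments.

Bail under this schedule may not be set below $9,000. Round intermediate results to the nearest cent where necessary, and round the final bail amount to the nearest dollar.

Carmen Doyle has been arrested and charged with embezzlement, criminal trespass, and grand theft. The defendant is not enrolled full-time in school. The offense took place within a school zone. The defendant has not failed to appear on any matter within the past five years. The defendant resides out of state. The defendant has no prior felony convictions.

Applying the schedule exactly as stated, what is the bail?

$124,050

Base amounts from the schedule: embezzlement $31,250; criminal trespass $1,750; grand theft $37,750.
Stacking rule: sum of all bases. $31,250 + $1,750 + $37,750 = $70,750.
Defendant has an out-of-state residence (+40%): $70,750 × 1.4 = $99,050.
Offense occurred in a school zone (+$25,000 flat): $99,050 + $25,000 = $124,050.
$124,050 is at or above the $9,000 minimum.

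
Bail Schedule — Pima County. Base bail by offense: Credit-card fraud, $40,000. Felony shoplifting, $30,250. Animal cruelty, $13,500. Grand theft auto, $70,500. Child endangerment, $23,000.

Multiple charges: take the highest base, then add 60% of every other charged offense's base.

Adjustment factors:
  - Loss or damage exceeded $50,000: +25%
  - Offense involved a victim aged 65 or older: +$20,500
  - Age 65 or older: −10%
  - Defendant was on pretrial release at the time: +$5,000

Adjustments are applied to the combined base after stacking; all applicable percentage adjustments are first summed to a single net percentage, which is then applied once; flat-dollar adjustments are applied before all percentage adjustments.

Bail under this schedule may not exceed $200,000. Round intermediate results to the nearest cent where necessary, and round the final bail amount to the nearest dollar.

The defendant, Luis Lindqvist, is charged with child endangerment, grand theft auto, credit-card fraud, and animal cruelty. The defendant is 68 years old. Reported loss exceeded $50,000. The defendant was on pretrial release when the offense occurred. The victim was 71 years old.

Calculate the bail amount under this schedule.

Base amounts from the schedule: child endangerment $23,000; grand theft auto $70,500; credit-card fraud $40,000; animal cruelty $13,500.
Stacking rule: highest base plus 60% of each additional charge. Highest is grand theft auto at $70,500. Additional: $23,000 × 60% = $13,800; $40,000 × 60% = $24,000; $13,500 × 60% = $8,100. Combined base = $70,500 + $45,900 = $116,400.
Offense involved a victim aged 65 or older (+$20,500 flat): $116,400 + $20,500 = $136,900.
Defendant was on pretrial release at the time (+$5,000 flat): $136,900 + $5,000 = $141,900.
Net percentage adjustment: +25% −10% = +15%. $141,900 × 1.15 = $163,185.
$163,185 is within the $200,000 maximum.

$163,185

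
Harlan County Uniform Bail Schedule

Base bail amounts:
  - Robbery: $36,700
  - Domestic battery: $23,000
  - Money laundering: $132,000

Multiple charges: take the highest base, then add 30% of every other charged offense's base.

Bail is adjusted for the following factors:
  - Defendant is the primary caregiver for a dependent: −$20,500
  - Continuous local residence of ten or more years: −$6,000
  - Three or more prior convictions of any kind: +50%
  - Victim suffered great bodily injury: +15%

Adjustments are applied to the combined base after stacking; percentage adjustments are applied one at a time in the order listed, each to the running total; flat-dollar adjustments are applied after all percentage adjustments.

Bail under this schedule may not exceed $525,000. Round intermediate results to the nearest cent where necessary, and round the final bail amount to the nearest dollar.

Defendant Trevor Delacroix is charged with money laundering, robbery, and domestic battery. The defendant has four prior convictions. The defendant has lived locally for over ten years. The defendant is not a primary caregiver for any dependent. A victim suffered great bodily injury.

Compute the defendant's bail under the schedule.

Base amounts from the schedule: money laundering $132,000; robbery $36,700; domestic battery $23,000.
Stacking rule: highest base plus 30% of each additional charge. Highest is money laundering at $132,000. Additional: $36,700 × 30% = $11,010; $23,000 × 30% = $6,900. Combined base = $132,000 + $17,910 = $149,910.
Three or more prior convictions of any kind (+50%): $149,910 × 1.5 = $224,865.
Victim suffered great bodily injury (+15%): $224,865 × 1.15 = $258,594.75.
Continuous local residence of ten or more years (−$6,000 flat): $258,594.75 − $6,000 = $252,594.75.
$252,594.75 is within the $525,000 maximum.
Rounded to the nearest dollar: $252,595.

$252,595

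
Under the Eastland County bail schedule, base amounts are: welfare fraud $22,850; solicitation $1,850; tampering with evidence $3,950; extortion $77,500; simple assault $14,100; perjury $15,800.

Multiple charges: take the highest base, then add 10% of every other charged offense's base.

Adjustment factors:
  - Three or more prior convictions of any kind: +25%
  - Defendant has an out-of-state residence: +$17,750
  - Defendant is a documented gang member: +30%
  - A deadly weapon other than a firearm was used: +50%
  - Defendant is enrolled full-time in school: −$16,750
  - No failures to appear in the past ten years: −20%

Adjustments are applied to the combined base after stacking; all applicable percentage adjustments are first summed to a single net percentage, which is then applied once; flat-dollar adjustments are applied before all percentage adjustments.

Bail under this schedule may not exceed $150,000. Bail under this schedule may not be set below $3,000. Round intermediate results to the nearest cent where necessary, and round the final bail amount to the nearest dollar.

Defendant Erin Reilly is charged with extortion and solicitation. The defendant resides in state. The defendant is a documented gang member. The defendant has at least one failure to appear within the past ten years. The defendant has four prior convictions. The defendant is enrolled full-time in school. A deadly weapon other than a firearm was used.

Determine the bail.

$124,917

Base amounts from the schedule: extortion $77,500; solicitation $1,850.
Stacking rule: highest base plus 10% of each additional charge. Highest is extortion at $77,500. Additional: $1,850 × 10% = $185. Combined base = $77,500 + $185 = $77,685.
Defendant is enrolled full-time in school (−$16,750 flat): $77,685 − $16,750 = $60,935.
Net percentage adjustment: +25% +30% +50% = +105%. $60,935 × 2.05 = $124,916.75.
$124,916.75 is within the $150,000 maximum.
$124,916.75 is at or above the $3,000 minimum.
Rounded to the nearest dollar: $124,917.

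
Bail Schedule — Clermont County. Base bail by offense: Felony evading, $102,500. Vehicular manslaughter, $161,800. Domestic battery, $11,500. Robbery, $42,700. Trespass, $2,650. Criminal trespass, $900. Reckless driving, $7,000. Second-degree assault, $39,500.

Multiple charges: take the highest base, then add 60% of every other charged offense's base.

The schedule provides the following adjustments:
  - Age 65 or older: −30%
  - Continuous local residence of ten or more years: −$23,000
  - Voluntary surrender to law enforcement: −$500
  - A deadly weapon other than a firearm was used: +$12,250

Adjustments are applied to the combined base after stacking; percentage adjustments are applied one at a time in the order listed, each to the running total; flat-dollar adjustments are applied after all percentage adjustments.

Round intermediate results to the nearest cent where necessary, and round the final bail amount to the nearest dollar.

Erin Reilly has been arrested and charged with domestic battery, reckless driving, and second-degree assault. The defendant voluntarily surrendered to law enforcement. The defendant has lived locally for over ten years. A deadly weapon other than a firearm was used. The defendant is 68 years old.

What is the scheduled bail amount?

$24,170

Base amounts from the schedule: domestic battery $11,500; reckless driving $7,000; second-degree assault $39,500.
Stacking rule: highest base plus 60% of each additional charge. Highest is second-degree assault at $39,500. Additional: $11,500 × 60% = $6,900; $7,000 × 60% = $4,200. Combined base = $39,500 + $11,100 = $50,600.
Age 65 or older (−30%): $50,600 × 0.7 = $35,420.
Continuous local residence of ten or more years (−$23,000 flat): $35,420 − $23,000 = $12,420.
Voluntary surrender to law enforcement (−$500 flat): $12,420 − $500 = $11,920.
A deadly weapon other than a firearm was used (+$12,250 flat): $11,920 + $12,250 = $24,170.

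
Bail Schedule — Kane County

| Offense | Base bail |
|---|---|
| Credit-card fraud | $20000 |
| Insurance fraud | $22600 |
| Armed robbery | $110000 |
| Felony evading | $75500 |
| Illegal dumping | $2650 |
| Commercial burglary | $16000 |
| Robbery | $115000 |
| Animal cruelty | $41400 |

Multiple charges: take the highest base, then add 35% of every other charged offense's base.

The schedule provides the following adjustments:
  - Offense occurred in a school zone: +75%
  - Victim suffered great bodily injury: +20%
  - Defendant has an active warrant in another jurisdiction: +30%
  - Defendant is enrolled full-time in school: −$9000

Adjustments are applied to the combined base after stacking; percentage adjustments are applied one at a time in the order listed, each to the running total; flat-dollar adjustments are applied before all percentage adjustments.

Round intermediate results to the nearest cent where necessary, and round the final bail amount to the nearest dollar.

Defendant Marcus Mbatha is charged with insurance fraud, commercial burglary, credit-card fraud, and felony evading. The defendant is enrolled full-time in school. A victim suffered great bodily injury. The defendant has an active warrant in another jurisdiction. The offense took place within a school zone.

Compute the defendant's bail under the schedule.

$237537

Base amounts from the schedule: insurance fraud $22600; commercial burglary $16000; credit-card fraud $20000; felony evading $75500.
Stacking rule: highest base plus 35% of each additional charge. Highest is felony evading at $75500. Additional: $22600 × 35% = $7910; $16000 × 35% = $5600; $20000 × 35% = $7000. Combined base = $75500 + $20510 = $96010.
Defendant is enrolled full-time in school (−$9000 flat): $96010 − $9000 = $87010.
Offense occurred in a school zone (+75%): $87010 × 1.75 = $152267.50.
Victim suffered great bodily injury (+20%): $152267.50 × 1.2 = $182721.
Defendant has an active warrant in another jurisdiction (+30%): $182721 × 1.3 = $237537.30.
Rounded to the nearest dollar: $237537.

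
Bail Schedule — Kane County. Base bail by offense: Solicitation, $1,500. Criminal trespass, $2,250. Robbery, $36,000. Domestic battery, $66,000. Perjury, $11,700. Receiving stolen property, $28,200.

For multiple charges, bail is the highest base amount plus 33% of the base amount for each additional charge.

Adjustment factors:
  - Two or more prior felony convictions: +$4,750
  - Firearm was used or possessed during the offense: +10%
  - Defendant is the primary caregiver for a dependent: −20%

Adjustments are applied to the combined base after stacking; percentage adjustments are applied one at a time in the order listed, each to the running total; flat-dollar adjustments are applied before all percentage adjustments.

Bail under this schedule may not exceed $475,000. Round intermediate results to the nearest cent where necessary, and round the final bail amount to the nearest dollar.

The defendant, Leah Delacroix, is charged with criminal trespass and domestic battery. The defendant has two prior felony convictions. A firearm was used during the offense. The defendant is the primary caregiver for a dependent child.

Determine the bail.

$62,913

Base amounts from the schedule: criminal trespass $2,250; domestic battery $66,000.
Stacking rule: highest base plus 33% of each additional charge. Highest is domestic battery at $66,000. Additional: $2,250 × 33% = $742.50. Combined base = $66,000 + $742.50 = $66,742.50.
Two or more prior felony convictions (+$4,750 flat): $66,742.50 + $4,750 = $71,492.50.
Firearm was used or possessed during the offense (+10%): $71,492.50 × 1.1 = $78,641.75.
Defendant is the primary caregiver for a dependent (−20%): $78,641.75 × 0.8 = $62,913.40.
$62,913.40 is within the $475,000 maximum.
Rounded to the nearest dollar: $62,913.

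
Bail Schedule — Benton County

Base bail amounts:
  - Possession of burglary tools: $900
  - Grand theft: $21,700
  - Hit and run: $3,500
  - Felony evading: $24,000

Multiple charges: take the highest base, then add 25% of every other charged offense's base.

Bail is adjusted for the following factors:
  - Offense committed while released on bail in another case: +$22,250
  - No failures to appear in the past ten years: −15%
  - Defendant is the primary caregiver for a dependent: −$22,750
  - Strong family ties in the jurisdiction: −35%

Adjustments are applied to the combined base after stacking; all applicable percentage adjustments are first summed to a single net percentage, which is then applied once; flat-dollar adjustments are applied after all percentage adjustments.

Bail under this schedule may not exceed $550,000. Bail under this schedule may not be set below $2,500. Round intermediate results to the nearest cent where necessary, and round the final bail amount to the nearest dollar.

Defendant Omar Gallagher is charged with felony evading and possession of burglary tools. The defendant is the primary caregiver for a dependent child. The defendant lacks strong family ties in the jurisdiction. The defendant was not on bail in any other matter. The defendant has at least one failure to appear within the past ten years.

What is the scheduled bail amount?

Base amounts from the schedule: felony evading $24,000; possession of burglary tools $900.
Stacking rule: highest base plus 25% of each additional charge. Highest is felony evading at $24,000. Additional: $900 × 25% = $225. Combined base = $24,000 + $225 = $24,225.
Defendant is the primary caregiver for a dependent (−$22,750 flat): $24,225 − $22,750 = $1,475.
$1,475 is within the $550,000 maximum.
Result $1,475 is below the minimum of $2,500; bail is set at the minimum $2,500.

$2,500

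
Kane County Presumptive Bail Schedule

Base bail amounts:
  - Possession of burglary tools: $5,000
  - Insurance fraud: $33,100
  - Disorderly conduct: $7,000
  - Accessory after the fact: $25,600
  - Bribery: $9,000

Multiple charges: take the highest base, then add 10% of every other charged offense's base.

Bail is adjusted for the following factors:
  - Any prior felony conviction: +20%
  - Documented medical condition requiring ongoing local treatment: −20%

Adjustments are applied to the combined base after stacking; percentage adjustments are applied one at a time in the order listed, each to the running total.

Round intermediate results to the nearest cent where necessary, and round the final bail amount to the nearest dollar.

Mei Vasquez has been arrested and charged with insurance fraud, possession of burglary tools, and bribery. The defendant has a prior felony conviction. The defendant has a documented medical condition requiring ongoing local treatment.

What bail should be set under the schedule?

$33,120

Base amounts from the schedule: insurance fraud $33,100; possession of burglary tools $5,000; bribery $9,000.
Stacking rule: highest base plus 10% of each additional charge. Highest is insurance fraud at $33,100. Additional: $5,000 × 10% = $500; $9,000 × 10% = $900. Combined base = $33,100 + $1,400 = $34,500.
Any prior felony conviction (+20%): $34,500 × 1.2 = $41,400.
Documented medical condition requiring ongoing local treatment (−20%): $41,400 × 0.8 = $33,120.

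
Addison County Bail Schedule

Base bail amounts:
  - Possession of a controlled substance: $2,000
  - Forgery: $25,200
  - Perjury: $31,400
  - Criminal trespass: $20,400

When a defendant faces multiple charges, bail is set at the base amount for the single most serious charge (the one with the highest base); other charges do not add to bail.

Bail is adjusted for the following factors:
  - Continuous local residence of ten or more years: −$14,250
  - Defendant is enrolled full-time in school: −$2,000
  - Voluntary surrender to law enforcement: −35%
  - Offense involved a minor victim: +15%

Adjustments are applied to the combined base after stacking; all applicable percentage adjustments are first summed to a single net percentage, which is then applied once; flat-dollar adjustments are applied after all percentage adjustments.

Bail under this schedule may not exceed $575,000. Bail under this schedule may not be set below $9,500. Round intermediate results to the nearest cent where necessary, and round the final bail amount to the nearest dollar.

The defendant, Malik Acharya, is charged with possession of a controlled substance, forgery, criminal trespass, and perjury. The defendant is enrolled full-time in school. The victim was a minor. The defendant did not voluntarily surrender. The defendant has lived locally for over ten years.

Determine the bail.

Base amounts from the schedule: possession of a controlled substance $2,000; forgery $25,200; criminal trespass $20,400; perjury $31,400.
Stacking rule: use the highest base only. Highest is perjury at $31,400. Combined base = $31,400.
Offense involved a minor victim (+15%): $31,400 × 1.15 = $36,110.
Continuous local residence of ten or more years (−$14,250 flat): $36,110 − $14,250 = $21,860.
Defendant is enrolled full-time in school (−$2,000 flat): $21,860 − $2,000 = $19,860.
$19,860 is within the $575,000 maximum.
$19,860 is at or above the $9,500 minimum.

$19,860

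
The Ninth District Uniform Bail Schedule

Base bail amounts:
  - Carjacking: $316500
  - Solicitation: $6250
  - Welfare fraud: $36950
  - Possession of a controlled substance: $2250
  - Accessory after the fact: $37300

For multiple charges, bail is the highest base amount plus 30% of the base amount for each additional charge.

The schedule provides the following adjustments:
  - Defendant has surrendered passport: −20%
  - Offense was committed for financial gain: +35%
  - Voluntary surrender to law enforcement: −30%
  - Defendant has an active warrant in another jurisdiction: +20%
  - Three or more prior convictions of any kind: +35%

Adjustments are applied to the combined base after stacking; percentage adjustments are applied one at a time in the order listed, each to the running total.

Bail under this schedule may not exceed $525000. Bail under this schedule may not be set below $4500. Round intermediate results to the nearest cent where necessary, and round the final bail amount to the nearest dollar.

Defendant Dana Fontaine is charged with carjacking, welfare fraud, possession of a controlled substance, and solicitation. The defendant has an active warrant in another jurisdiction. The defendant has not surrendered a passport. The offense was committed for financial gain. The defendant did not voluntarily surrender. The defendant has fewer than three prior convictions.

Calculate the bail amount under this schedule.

Base amounts from the schedule: carjacking $316500; welfare fraud $36950; possession of a controlled substance $2250; solicitation $6250.
Stacking rule: highest base plus 30% of each additional charge. Highest is carjacking at $316500. Additional: $36950 × 30% = $11085; $2250 × 30% = $675; $6250 × 30% = $1875. Combined base = $316500 + $13635 = $330135.
Offense was committed for financial gain (+35%): $330135 × 1.35 = $445682.25.
Defendant has an active warrant in another jurisdiction (+20%): $445682.25 × 1.2 = $534818.70.
Result $534818.70 exceeds the maximum of $525000; bail is capped at $525000.
$525000 is at or above the $4500 minimum.

$525000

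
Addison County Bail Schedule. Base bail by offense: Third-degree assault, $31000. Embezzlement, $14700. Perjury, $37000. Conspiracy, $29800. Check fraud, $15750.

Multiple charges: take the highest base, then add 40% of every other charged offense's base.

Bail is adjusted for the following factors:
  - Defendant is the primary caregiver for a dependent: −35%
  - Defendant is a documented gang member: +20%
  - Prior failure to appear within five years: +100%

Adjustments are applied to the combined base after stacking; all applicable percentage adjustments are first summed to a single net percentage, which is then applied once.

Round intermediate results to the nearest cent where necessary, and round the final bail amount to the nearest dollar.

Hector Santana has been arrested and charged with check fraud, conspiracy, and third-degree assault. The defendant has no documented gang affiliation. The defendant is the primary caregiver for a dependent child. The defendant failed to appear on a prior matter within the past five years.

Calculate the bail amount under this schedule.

Base amounts from the schedule: check fraud $15750; conspiracy $29800; third-degree assault $31000.
Stacking rule: highest base plus 40% of each additional charge. Highest is third-degree assault at $31000. Additional: $15750 × 40% = $6300; $29800 × 40% = $11920. Combined base = $31000 + $18220 = $49220.
Net percentage adjustment: −35% +100% = +65%. $49220 × 1.65 = $81213.

$81213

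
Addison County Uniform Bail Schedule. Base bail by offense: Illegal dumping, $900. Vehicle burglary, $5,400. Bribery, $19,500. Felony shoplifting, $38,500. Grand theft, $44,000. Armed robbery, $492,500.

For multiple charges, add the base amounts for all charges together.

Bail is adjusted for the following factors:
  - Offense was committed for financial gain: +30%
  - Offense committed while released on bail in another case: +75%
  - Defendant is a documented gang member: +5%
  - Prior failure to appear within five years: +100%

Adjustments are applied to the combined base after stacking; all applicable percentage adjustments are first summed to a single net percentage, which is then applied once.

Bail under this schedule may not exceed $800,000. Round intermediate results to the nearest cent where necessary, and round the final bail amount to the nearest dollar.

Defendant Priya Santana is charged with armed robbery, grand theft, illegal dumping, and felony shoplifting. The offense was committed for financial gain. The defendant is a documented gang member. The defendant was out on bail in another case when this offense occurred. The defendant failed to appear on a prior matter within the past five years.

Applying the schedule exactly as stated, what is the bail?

Base amounts from the schedule: armed robbery $492,500; grand theft $44,000; illegal dumping $900; felony shoplifting $38,500.
Stacking rule: sum of all bases. $492,500 + $44,000 + $900 + $38,500 = $575,900.
Net percentage adjustment: +30% +75% +5% +100% = +210%. $575,900 × 3.1 = $1,785,290.
Result $1,785,290 exceeds the maximum of $800,000; bail is capped at $800,000.

$800,000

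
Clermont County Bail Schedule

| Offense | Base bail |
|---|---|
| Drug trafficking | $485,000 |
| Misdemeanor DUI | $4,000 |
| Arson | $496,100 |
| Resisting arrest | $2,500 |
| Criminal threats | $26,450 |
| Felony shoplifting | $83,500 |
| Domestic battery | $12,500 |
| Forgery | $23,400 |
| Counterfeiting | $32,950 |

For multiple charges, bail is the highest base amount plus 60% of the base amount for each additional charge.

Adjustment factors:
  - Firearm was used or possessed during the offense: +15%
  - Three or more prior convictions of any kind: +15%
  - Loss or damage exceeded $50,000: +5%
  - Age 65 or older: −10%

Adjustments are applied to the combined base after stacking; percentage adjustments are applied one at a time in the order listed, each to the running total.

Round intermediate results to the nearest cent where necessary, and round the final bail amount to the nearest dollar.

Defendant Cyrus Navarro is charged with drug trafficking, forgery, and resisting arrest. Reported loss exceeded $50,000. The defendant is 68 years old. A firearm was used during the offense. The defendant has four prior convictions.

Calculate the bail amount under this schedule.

Base amounts from the schedule: drug trafficking $485,000; forgery $23,400; resisting arrest $2,500.
Stacking rule: highest base plus 60% of each additional charge. Highest is drug trafficking at $485,000. Additional: $23,400 × 60% = $14,040; $2,500 × 60% = $1,500. Combined base = $485,000 + $15,540 = $500,540.
Firearm was used or possessed during the offense (+15%): $500,540 × 1.15 = $575,621.
Three or more prior convictions of any kind (+15%): $575,621 × 1.15 = $661,964.15.
Loss or damage exceeded $50,000 (+5%): $661,964.15 × 1.05 = $695,062.36.
Age 65 or older (−10%): $695,062.36 × 0.9 = $625,556.12.
Rounded to the nearest dollar: $625,556.

$625,556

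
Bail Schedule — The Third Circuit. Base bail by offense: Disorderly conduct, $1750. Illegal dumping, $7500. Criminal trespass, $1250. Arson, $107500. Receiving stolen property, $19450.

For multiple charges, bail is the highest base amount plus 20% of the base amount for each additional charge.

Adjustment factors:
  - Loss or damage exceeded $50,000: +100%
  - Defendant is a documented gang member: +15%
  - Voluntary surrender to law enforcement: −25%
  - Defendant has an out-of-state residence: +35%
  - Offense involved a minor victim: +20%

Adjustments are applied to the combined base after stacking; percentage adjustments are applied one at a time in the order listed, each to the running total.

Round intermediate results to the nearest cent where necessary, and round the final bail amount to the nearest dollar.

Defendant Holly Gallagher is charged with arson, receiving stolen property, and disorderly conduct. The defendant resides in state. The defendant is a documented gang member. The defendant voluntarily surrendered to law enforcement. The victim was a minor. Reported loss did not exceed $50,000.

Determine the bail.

$115651

Base amounts from the schedule: arson $107500; receiving stolen property $19450; disorderly conduct $1750.
Stacking rule: highest base plus 20% of each additional charge. Highest is arson at $107500. Additional: $19450 × 20% = $3890; $1750 × 20% = $350. Combined base = $107500 + $4240 = $111740.
Defendant is a documented gang member (+15%): $111740 × 1.15 = $128501.
Voluntary surrender to law enforcement (−25%): $128501 × 0.75 = $96375.75.
Offense involved a minor victim (+20%): $96375.75 × 1.2 = $115650.90.
Rounded to the nearest dollar: $115651.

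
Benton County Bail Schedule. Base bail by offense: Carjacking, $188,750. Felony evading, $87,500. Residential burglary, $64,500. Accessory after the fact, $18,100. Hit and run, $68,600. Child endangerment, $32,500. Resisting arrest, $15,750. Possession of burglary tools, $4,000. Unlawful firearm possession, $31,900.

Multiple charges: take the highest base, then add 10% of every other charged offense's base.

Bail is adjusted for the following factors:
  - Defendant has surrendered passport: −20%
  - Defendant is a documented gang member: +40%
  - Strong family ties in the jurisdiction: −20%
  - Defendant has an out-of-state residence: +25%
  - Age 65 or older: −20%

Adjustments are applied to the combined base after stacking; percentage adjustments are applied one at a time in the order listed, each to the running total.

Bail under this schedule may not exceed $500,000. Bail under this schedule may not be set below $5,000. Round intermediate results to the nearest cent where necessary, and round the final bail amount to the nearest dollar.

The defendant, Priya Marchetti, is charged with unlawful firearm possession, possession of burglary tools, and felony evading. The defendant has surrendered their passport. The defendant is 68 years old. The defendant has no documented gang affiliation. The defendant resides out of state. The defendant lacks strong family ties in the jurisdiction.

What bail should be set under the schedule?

Base amounts from the schedule: unlawful firearm possession $31,900; possession of burglary tools $4,000; felony evading $87,500.
Stacking rule: highest base plus 10% of each additional charge. Highest is felony evading at $87,500. Additional: $31,900 × 10% = $3,190; $4,000 × 10% = $400. Combined base = $87,500 + $3,590 = $91,090.
Defendant has surrendered passport (−20%): $91,090 × 0.8 = $72,872.
Defendant has an out-of-state residence (+25%): $72,872 × 1.25 = $91,090.
Age 65 or older (−20%): $91,090 × 0.8 = $72,872.
$72,872 is within the $500,000 maximum.
$72,872 is at or above the $5,000 minimum.

$72,872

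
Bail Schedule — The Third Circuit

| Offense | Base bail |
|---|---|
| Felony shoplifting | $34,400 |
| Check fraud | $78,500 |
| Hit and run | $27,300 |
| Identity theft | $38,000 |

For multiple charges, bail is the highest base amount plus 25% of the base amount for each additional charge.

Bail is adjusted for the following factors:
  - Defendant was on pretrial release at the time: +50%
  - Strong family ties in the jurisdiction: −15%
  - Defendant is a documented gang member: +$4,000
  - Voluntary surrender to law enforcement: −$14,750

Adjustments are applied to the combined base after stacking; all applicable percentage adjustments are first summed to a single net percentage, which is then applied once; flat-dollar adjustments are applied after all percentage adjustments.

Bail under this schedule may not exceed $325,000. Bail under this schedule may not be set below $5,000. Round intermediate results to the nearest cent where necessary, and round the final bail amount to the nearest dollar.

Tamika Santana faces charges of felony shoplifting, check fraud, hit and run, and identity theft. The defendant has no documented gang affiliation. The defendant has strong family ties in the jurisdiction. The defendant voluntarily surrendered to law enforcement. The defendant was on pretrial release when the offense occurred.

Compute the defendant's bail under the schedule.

$124,874

Base amounts from the schedule: felony shoplifting $34,400; check fraud $78,500; hit and run $27,300; identity theft $38,000.
Stacking rule: highest base plus 25% of each additional charge. Highest is check fraud at $78,500. Additional: $34,400 × 25% = $8,600; $27,300 × 25% = $6,825; $38,000 × 25% = $9,500. Combined base = $78,500 + $24,925 = $103,425.
Net percentage adjustment: +50% −15% = +35%. $103,425 × 1.35 = $139,623.75.
Voluntary surrender to law enforcement (−$14,750 flat): $139,623.75 − $14,750 = $124,873.75.
$124,873.75 is within the $325,000 maximum.
$124,873.75 is at or above the $5,000 minimum.
Rounded to the nearest dollar: $124,874.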